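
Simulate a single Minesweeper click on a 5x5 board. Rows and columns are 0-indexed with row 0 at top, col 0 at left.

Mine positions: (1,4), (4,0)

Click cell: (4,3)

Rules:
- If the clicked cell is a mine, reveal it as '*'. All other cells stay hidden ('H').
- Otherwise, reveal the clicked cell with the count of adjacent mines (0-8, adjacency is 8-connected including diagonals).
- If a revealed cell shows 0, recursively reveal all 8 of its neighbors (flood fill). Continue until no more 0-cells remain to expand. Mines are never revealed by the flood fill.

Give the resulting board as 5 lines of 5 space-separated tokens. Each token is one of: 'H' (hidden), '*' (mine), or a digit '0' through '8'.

0 0 0 1 H
0 0 0 1 H
0 0 0 1 1
1 1 0 0 0
H 1 0 0 0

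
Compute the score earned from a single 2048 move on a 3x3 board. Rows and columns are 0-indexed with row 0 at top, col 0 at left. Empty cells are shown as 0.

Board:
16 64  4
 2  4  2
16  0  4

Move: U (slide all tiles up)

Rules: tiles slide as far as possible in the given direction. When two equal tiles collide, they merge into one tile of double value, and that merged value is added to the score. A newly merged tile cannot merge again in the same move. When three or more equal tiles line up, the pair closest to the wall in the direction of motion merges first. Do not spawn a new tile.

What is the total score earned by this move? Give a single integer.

Answer: 0

Derivation:
Slide up:
col 0: [16, 2, 16] -> [16, 2, 16]  score +0 (running 0)
col 1: [64, 4, 0] -> [64, 4, 0]  score +0 (running 0)
col 2: [4, 2, 4] -> [4, 2, 4]  score +0 (running 0)
Board after move:
16 64  4
 2  4  2
16  0  4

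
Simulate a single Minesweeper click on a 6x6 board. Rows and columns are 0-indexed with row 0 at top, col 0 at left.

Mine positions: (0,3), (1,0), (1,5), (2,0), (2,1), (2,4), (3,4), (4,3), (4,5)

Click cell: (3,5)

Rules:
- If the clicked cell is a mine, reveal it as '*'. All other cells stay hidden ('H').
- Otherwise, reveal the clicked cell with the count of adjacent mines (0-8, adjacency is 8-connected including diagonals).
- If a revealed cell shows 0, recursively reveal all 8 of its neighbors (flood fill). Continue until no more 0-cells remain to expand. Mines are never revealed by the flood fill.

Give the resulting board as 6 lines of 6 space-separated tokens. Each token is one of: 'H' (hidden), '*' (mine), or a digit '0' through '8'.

H H H H H H
H H H H H H
H H H H H H
H H H H H 3
H H H H H H
H H H H H H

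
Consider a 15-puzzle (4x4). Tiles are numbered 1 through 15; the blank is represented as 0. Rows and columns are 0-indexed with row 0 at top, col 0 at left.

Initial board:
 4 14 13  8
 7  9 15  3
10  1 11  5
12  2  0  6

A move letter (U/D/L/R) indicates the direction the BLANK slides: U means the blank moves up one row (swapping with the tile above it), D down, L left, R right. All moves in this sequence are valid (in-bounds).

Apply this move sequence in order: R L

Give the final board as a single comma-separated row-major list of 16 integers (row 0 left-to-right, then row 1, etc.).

Answer: 4, 14, 13, 8, 7, 9, 15, 3, 10, 1, 11, 5, 12, 2, 0, 6

Derivation:
After move 1 (R):
 4 14 13  8
 7  9 15  3
10  1 11  5
12  2  6  0

After move 2 (L):
 4 14 13  8
 7  9 15  3
10  1 11  5
12  2  0  6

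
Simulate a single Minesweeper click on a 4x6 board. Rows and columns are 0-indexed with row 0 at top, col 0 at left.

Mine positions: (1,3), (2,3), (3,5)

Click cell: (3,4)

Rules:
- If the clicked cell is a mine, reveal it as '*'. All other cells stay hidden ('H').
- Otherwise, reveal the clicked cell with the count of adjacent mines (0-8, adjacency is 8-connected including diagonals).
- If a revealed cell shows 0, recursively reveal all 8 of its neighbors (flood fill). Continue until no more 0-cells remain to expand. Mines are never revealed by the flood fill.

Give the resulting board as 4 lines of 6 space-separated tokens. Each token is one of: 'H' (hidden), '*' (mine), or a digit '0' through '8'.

H H H H H H
H H H H H H
H H H H H H
H H H H 2 H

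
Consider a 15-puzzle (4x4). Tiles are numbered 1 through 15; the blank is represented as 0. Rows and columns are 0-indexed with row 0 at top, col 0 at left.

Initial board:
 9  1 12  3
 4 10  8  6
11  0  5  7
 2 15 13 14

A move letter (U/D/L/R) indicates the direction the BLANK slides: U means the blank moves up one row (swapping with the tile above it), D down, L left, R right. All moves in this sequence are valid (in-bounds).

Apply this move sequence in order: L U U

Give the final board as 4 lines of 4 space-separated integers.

After move 1 (L):
 9  1 12  3
 4 10  8  6
 0 11  5  7
 2 15 13 14

After move 2 (U):
 9  1 12  3
 0 10  8  6
 4 11  5  7
 2 15 13 14

After move 3 (U):
 0  1 12  3
 9 10  8  6
 4 11  5  7
 2 15 13 14

Answer:  0  1 12  3
 9 10  8  6
 4 11  5  7
 2 15 13 14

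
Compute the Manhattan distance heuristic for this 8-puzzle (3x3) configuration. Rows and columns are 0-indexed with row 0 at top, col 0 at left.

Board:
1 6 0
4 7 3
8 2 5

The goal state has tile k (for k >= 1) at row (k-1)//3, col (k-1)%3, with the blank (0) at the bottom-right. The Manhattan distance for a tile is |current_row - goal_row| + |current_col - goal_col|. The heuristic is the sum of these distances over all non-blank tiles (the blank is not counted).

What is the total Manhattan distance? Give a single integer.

Tile 1: at (0,0), goal (0,0), distance |0-0|+|0-0| = 0
Tile 6: at (0,1), goal (1,2), distance |0-1|+|1-2| = 2
Tile 4: at (1,0), goal (1,0), distance |1-1|+|0-0| = 0
Tile 7: at (1,1), goal (2,0), distance |1-2|+|1-0| = 2
Tile 3: at (1,2), goal (0,2), distance |1-0|+|2-2| = 1
Tile 8: at (2,0), goal (2,1), distance |2-2|+|0-1| = 1
Tile 2: at (2,1), goal (0,1), distance |2-0|+|1-1| = 2
Tile 5: at (2,2), goal (1,1), distance |2-1|+|2-1| = 2
Sum: 0 + 2 + 0 + 2 + 1 + 1 + 2 + 2 = 10

Answer: 10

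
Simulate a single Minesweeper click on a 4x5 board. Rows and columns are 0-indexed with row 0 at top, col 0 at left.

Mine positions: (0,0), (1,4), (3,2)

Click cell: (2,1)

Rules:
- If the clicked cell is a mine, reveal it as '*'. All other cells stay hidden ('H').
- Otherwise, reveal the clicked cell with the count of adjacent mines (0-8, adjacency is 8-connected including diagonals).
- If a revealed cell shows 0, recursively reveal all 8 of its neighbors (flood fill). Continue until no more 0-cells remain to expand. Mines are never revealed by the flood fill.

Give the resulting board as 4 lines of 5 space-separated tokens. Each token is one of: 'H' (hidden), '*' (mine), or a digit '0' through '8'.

H H H H H
H H H H H
H 1 H H H
H H H H H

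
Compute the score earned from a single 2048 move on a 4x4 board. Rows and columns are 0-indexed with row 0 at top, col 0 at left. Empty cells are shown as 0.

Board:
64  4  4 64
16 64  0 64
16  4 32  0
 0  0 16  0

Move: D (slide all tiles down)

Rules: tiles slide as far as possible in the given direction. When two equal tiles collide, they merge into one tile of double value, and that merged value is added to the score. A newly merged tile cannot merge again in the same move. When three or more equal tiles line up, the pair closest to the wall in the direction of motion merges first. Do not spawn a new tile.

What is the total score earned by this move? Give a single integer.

Slide down:
col 0: [64, 16, 16, 0] -> [0, 0, 64, 32]  score +32 (running 32)
col 1: [4, 64, 4, 0] -> [0, 4, 64, 4]  score +0 (running 32)
col 2: [4, 0, 32, 16] -> [0, 4, 32, 16]  score +0 (running 32)
col 3: [64, 64, 0, 0] -> [0, 0, 0, 128]  score +128 (running 160)
Board after move:
  0   0   0   0
  0   4   4   0
 64  64  32   0
 32   4  16 128

Answer: 160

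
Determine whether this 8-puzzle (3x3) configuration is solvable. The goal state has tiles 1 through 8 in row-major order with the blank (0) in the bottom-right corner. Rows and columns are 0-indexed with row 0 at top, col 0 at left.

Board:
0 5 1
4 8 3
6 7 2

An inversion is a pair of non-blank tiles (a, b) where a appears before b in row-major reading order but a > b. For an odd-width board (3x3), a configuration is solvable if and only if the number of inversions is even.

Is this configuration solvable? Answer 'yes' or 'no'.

Answer: no

Derivation:
Inversions (pairs i<j in row-major order where tile[i] > tile[j] > 0): 13
13 is odd, so the puzzle is not solvable.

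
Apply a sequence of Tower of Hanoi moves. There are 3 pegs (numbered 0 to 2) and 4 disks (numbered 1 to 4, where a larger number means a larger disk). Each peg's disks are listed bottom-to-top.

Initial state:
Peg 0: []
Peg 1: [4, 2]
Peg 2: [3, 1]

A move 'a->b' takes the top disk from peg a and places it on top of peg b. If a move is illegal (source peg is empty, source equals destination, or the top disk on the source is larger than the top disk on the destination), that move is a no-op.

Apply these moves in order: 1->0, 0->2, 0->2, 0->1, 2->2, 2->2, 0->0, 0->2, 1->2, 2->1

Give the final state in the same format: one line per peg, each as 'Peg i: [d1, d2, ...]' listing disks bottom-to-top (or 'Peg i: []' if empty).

Answer: Peg 0: []
Peg 1: [4, 2, 1]
Peg 2: [3]

Derivation:
After move 1 (1->0):
Peg 0: [2]
Peg 1: [4]
Peg 2: [3, 1]

After move 2 (0->2):
Peg 0: [2]
Peg 1: [4]
Peg 2: [3, 1]

After move 3 (0->2):
Peg 0: [2]
Peg 1: [4]
Peg 2: [3, 1]

After move 4 (0->1):
Peg 0: []
Peg 1: [4, 2]
Peg 2: [3, 1]

After move 5 (2->2):
Peg 0: []
Peg 1: [4, 2]
Peg 2: [3, 1]

After move 6 (2->2):
Peg 0: []
Peg 1: [4, 2]
Peg 2: [3, 1]

After move 7 (0->0):
Peg 0: []
Peg 1: [4, 2]
Peg 2: [3, 1]

After move 8 (0->2):
Peg 0: []
Peg 1: [4, 2]
Peg 2: [3, 1]

After move 9 (1->2):
Peg 0: []
Peg 1: [4, 2]
Peg 2: [3, 1]

After move 10 (2->1):
Peg 0: []
Peg 1: [4, 2, 1]
Peg 2: [3]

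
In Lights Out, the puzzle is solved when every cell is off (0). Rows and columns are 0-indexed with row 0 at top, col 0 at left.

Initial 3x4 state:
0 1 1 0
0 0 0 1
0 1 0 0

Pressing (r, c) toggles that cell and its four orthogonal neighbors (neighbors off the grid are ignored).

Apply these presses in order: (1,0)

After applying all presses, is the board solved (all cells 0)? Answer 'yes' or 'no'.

Answer: no

Derivation:
After press 1 at (1,0):
1 1 1 0
1 1 0 1
1 1 0 0

Lights still on: 8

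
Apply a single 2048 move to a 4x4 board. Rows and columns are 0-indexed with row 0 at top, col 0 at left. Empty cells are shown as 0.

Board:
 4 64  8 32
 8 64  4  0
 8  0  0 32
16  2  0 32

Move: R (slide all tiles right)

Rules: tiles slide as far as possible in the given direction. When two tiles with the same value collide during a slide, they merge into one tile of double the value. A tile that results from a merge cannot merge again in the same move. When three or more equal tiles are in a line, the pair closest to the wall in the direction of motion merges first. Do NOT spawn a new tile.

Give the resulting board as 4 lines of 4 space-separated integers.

Slide right:
row 0: [4, 64, 8, 32] -> [4, 64, 8, 32]
row 1: [8, 64, 4, 0] -> [0, 8, 64, 4]
row 2: [8, 0, 0, 32] -> [0, 0, 8, 32]
row 3: [16, 2, 0, 32] -> [0, 16, 2, 32]

Answer:  4 64  8 32
 0  8 64  4
 0  0  8 32
 0 16  2 32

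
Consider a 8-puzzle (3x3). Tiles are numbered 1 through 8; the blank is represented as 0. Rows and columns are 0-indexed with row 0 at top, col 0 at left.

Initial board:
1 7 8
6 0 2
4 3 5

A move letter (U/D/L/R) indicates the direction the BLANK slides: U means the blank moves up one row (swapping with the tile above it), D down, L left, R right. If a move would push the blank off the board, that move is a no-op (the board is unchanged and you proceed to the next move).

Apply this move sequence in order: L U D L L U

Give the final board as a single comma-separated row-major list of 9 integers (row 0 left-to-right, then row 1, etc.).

After move 1 (L):
1 7 8
0 6 2
4 3 5

After move 2 (U):
0 7 8
1 6 2
4 3 5

After move 3 (D):
1 7 8
0 6 2
4 3 5

After move 4 (L):
1 7 8
0 6 2
4 3 5

After move 5 (L):
1 7 8
0 6 2
4 3 5

After move 6 (U):
0 7 8
1 6 2
4 3 5

Answer: 0, 7, 8, 1, 6, 2, 4, 3, 5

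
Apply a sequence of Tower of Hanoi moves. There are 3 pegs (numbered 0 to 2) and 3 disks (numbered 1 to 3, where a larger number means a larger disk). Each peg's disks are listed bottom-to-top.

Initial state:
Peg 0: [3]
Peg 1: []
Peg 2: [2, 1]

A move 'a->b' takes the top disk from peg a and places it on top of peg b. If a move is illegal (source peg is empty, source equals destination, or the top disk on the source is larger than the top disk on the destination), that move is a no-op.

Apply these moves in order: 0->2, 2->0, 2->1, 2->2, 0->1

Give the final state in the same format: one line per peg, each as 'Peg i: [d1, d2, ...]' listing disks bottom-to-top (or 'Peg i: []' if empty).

Answer: Peg 0: [3]
Peg 1: [2, 1]
Peg 2: []

Derivation:
After move 1 (0->2):
Peg 0: [3]
Peg 1: []
Peg 2: [2, 1]

After move 2 (2->0):
Peg 0: [3, 1]
Peg 1: []
Peg 2: [2]

After move 3 (2->1):
Peg 0: [3, 1]
Peg 1: [2]
Peg 2: []

After move 4 (2->2):
Peg 0: [3, 1]
Peg 1: [2]
Peg 2: []

After move 5 (0->1):
Peg 0: [3]
Peg 1: [2, 1]
Peg 2: []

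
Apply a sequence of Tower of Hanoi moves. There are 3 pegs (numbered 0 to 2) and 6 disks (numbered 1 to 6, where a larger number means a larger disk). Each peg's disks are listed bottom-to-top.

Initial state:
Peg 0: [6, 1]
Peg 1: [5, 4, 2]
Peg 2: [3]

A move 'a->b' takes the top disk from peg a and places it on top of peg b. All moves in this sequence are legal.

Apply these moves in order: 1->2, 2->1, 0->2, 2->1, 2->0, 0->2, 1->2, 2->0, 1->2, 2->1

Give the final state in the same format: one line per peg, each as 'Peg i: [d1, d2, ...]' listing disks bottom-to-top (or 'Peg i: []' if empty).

After move 1 (1->2):
Peg 0: [6, 1]
Peg 1: [5, 4]
Peg 2: [3, 2]

After move 2 (2->1):
Peg 0: [6, 1]
Peg 1: [5, 4, 2]
Peg 2: [3]

After move 3 (0->2):
Peg 0: [6]
Peg 1: [5, 4, 2]
Peg 2: [3, 1]

After move 4 (2->1):
Peg 0: [6]
Peg 1: [5, 4, 2, 1]
Peg 2: [3]

After move 5 (2->0):
Peg 0: [6, 3]
Peg 1: [5, 4, 2, 1]
Peg 2: []

After move 6 (0->2):
Peg 0: [6]
Peg 1: [5, 4, 2, 1]
Peg 2: [3]

After move 7 (1->2):
Peg 0: [6]
Peg 1: [5, 4, 2]
Peg 2: [3, 1]

After move 8 (2->0):
Peg 0: [6, 1]
Peg 1: [5, 4, 2]
Peg 2: [3]

After move 9 (1->2):
Peg 0: [6, 1]
Peg 1: [5, 4]
Peg 2: [3, 2]

After move 10 (2->1):
Peg 0: [6, 1]
Peg 1: [5, 4, 2]
Peg 2: [3]

Answer: Peg 0: [6, 1]
Peg 1: [5, 4, 2]
Peg 2: [3]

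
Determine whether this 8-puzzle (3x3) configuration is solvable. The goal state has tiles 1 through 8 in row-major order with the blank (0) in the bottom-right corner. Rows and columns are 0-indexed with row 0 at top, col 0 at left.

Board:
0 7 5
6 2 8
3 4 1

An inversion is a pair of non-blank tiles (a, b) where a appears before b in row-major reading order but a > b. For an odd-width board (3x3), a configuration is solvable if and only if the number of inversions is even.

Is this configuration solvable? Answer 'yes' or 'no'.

Inversions (pairs i<j in row-major order where tile[i] > tile[j] > 0): 20
20 is even, so the puzzle is solvable.

Answer: yes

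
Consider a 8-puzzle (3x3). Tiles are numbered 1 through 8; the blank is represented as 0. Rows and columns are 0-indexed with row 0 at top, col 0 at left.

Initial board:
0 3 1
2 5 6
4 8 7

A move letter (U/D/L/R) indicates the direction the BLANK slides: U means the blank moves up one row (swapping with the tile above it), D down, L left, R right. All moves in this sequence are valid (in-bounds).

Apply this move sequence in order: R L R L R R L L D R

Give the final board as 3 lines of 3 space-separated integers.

After move 1 (R):
3 0 1
2 5 6
4 8 7

After move 2 (L):
0 3 1
2 5 6
4 8 7

After move 3 (R):
3 0 1
2 5 6
4 8 7

After move 4 (L):
0 3 1
2 5 6
4 8 7

After move 5 (R):
3 0 1
2 5 6
4 8 7

After move 6 (R):
3 1 0
2 5 6
4 8 7

After move 7 (L):
3 0 1
2 5 6
4 8 7

After move 8 (L):
0 3 1
2 5 6
4 8 7

After move 9 (D):
2 3 1
0 5 6
4 8 7

After move 10 (R):
2 3 1
5 0 6
4 8 7

Answer: 2 3 1
5 0 6
4 8 7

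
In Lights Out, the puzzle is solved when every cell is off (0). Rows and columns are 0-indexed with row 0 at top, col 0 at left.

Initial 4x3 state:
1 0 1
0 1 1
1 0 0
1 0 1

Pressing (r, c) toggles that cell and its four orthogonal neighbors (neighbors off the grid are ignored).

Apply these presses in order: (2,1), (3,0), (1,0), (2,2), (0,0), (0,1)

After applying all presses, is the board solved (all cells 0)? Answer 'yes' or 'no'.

After press 1 at (2,1):
1 0 1
0 0 1
0 1 1
1 1 1

After press 2 at (3,0):
1 0 1
0 0 1
1 1 1
0 0 1

After press 3 at (1,0):
0 0 1
1 1 1
0 1 1
0 0 1

After press 4 at (2,2):
0 0 1
1 1 0
0 0 0
0 0 0

After press 5 at (0,0):
1 1 1
0 1 0
0 0 0
0 0 0

After press 6 at (0,1):
0 0 0
0 0 0
0 0 0
0 0 0

Lights still on: 0

Answer: yes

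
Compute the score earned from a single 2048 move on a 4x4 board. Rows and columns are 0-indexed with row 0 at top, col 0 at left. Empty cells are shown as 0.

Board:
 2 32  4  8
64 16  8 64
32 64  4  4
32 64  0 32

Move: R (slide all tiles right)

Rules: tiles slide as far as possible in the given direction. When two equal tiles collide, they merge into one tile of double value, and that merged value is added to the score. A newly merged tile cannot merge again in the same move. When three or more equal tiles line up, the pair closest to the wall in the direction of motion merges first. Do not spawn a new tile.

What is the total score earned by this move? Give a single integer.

Slide right:
row 0: [2, 32, 4, 8] -> [2, 32, 4, 8]  score +0 (running 0)
row 1: [64, 16, 8, 64] -> [64, 16, 8, 64]  score +0 (running 0)
row 2: [32, 64, 4, 4] -> [0, 32, 64, 8]  score +8 (running 8)
row 3: [32, 64, 0, 32] -> [0, 32, 64, 32]  score +0 (running 8)
Board after move:
 2 32  4  8
64 16  8 64
 0 32 64  8
 0 32 64 32

Answer: 8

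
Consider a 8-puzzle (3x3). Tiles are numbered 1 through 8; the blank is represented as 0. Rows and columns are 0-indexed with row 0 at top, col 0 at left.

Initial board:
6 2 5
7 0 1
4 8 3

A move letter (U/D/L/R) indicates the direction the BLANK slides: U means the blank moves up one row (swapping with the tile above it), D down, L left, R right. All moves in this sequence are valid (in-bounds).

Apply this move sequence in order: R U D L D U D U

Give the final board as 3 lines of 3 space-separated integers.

After move 1 (R):
6 2 5
7 1 0
4 8 3

After move 2 (U):
6 2 0
7 1 5
4 8 3

After move 3 (D):
6 2 5
7 1 0
4 8 3

After move 4 (L):
6 2 5
7 0 1
4 8 3

After move 5 (D):
6 2 5
7 8 1
4 0 3

After move 6 (U):
6 2 5
7 0 1
4 8 3

After move 7 (D):
6 2 5
7 8 1
4 0 3

After move 8 (U):
6 2 5
7 0 1
4 8 3

Answer: 6 2 5
7 0 1
4 8 3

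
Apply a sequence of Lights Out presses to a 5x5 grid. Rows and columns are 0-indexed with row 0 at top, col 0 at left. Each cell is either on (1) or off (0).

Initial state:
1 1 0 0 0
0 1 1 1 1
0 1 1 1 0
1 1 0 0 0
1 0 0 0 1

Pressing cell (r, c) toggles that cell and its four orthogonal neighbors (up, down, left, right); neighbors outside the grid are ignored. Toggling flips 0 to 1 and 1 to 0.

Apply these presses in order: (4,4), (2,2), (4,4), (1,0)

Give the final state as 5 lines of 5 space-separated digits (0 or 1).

After press 1 at (4,4):
1 1 0 0 0
0 1 1 1 1
0 1 1 1 0
1 1 0 0 1
1 0 0 1 0

After press 2 at (2,2):
1 1 0 0 0
0 1 0 1 1
0 0 0 0 0
1 1 1 0 1
1 0 0 1 0

After press 3 at (4,4):
1 1 0 0 0
0 1 0 1 1
0 0 0 0 0
1 1 1 0 0
1 0 0 0 1

After press 4 at (1,0):
0 1 0 0 0
1 0 0 1 1
1 0 0 0 0
1 1 1 0 0
1 0 0 0 1

Answer: 0 1 0 0 0
1 0 0 1 1
1 0 0 0 0
1 1 1 0 0
1 0 0 0 1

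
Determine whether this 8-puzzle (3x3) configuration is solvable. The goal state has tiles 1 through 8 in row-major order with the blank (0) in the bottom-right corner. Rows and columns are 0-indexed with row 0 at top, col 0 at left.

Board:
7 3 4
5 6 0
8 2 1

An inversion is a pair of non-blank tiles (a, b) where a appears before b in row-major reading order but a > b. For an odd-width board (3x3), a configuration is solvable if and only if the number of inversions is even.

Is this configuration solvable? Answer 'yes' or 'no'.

Answer: no

Derivation:
Inversions (pairs i<j in row-major order where tile[i] > tile[j] > 0): 17
17 is odd, so the puzzle is not solvable.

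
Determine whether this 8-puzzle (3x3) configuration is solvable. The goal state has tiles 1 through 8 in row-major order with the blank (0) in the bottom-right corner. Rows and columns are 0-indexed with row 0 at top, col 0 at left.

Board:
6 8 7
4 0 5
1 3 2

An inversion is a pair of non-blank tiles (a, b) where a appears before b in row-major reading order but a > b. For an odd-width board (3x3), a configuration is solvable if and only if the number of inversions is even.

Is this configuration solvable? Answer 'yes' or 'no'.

Inversions (pairs i<j in row-major order where tile[i] > tile[j] > 0): 23
23 is odd, so the puzzle is not solvable.

Answer: no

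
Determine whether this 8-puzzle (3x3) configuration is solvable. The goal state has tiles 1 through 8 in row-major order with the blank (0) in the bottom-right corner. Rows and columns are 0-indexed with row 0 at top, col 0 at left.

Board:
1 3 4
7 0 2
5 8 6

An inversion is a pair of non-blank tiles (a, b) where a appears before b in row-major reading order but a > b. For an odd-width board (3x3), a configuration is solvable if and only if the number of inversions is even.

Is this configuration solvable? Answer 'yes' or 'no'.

Inversions (pairs i<j in row-major order where tile[i] > tile[j] > 0): 6
6 is even, so the puzzle is solvable.

Answer: yes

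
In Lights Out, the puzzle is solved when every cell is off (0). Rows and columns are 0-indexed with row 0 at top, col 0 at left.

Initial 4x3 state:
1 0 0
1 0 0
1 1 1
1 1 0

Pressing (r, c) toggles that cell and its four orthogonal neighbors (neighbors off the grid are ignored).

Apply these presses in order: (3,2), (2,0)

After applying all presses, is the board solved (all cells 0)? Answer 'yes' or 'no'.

Answer: no

Derivation:
After press 1 at (3,2):
1 0 0
1 0 0
1 1 0
1 0 1

After press 2 at (2,0):
1 0 0
0 0 0
0 0 0
0 0 1

Lights still on: 2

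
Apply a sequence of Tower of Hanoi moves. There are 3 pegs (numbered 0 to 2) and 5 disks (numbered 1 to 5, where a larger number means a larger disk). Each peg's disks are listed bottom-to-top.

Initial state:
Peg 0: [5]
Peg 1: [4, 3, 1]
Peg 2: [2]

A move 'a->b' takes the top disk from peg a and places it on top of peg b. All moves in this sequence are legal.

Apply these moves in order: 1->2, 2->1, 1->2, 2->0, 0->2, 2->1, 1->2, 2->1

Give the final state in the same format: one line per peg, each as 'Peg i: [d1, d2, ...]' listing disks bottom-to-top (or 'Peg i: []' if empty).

Answer: Peg 0: [5]
Peg 1: [4, 3, 1]
Peg 2: [2]

Derivation:
After move 1 (1->2):
Peg 0: [5]
Peg 1: [4, 3]
Peg 2: [2, 1]

After move 2 (2->1):
Peg 0: [5]
Peg 1: [4, 3, 1]
Peg 2: [2]

After move 3 (1->2):
Peg 0: [5]
Peg 1: [4, 3]
Peg 2: [2, 1]

After move 4 (2->0):
Peg 0: [5, 1]
Peg 1: [4, 3]
Peg 2: [2]

After move 5 (0->2):
Peg 0: [5]
Peg 1: [4, 3]
Peg 2: [2, 1]

After move 6 (2->1):
Peg 0: [5]
Peg 1: [4, 3, 1]
Peg 2: [2]

After move 7 (1->2):
Peg 0: [5]
Peg 1: [4, 3]
Peg 2: [2, 1]

After move 8 (2->1):
Peg 0: [5]
Peg 1: [4, 3, 1]
Peg 2: [2]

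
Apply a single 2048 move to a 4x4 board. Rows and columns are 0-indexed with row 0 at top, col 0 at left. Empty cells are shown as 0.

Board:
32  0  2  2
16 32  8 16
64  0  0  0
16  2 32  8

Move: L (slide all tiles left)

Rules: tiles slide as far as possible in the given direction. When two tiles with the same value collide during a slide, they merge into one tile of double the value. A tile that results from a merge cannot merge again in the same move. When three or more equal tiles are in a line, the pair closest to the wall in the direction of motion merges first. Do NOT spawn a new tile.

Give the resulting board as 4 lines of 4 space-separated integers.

Slide left:
row 0: [32, 0, 2, 2] -> [32, 4, 0, 0]
row 1: [16, 32, 8, 16] -> [16, 32, 8, 16]
row 2: [64, 0, 0, 0] -> [64, 0, 0, 0]
row 3: [16, 2, 32, 8] -> [16, 2, 32, 8]

Answer: 32  4  0  0
16 32  8 16
64  0  0  0
16  2 32  8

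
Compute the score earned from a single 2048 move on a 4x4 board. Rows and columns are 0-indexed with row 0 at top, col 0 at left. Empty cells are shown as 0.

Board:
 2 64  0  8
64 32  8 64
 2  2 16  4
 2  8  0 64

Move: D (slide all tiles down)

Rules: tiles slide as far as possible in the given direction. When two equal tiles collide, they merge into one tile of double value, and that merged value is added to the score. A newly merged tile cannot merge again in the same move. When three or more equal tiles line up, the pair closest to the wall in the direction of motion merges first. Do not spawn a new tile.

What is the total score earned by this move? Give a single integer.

Slide down:
col 0: [2, 64, 2, 2] -> [0, 2, 64, 4]  score +4 (running 4)
col 1: [64, 32, 2, 8] -> [64, 32, 2, 8]  score +0 (running 4)
col 2: [0, 8, 16, 0] -> [0, 0, 8, 16]  score +0 (running 4)
col 3: [8, 64, 4, 64] -> [8, 64, 4, 64]  score +0 (running 4)
Board after move:
 0 64  0  8
 2 32  0 64
64  2  8  4
 4  8 16 64

Answer: 4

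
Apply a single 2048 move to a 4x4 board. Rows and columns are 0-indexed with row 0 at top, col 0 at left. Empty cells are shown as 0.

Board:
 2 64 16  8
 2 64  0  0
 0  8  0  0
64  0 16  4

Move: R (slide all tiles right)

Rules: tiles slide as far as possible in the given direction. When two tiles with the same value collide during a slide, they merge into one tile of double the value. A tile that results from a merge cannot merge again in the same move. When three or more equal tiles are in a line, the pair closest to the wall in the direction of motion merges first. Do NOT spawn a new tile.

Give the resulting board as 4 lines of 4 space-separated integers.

Answer:  2 64 16  8
 0  0  2 64
 0  0  0  8
 0 64 16  4

Derivation:
Slide right:
row 0: [2, 64, 16, 8] -> [2, 64, 16, 8]
row 1: [2, 64, 0, 0] -> [0, 0, 2, 64]
row 2: [0, 8, 0, 0] -> [0, 0, 0, 8]
row 3: [64, 0, 16, 4] -> [0, 64, 16, 4]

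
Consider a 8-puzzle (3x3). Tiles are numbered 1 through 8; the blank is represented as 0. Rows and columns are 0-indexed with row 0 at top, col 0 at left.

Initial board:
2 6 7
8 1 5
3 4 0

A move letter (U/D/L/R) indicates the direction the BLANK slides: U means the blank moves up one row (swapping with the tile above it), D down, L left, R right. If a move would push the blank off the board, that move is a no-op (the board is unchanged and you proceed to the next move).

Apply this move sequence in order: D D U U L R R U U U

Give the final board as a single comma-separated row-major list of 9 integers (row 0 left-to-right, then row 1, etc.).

After move 1 (D):
2 6 7
8 1 5
3 4 0

After move 2 (D):
2 6 7
8 1 5
3 4 0

After move 3 (U):
2 6 7
8 1 0
3 4 5

After move 4 (U):
2 6 0
8 1 7
3 4 5

After move 5 (L):
2 0 6
8 1 7
3 4 5

After move 6 (R):
2 6 0
8 1 7
3 4 5

After move 7 (R):
2 6 0
8 1 7
3 4 5

After move 8 (U):
2 6 0
8 1 7
3 4 5

After move 9 (U):
2 6 0
8 1 7
3 4 5

After move 10 (U):
2 6 0
8 1 7
3 4 5

Answer: 2, 6, 0, 8, 1, 7, 3, 4, 5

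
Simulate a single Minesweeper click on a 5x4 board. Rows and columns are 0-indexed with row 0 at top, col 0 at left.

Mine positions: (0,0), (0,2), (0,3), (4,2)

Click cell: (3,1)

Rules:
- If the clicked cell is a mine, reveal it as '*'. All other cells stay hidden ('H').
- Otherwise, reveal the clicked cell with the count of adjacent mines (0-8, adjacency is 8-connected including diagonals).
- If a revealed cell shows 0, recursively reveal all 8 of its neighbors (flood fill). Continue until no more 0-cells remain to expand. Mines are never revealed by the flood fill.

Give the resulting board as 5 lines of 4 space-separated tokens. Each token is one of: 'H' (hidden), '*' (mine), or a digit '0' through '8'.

H H H H
H H H H
H H H H
H 1 H H
H H H H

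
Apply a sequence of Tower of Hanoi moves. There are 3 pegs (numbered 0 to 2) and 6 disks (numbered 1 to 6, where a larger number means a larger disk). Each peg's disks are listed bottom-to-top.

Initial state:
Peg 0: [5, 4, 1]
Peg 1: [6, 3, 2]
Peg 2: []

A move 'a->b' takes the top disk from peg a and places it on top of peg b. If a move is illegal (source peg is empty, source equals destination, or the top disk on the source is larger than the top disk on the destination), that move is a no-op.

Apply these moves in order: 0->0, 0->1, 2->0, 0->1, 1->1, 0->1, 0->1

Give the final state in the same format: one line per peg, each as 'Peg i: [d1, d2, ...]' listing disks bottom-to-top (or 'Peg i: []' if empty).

After move 1 (0->0):
Peg 0: [5, 4, 1]
Peg 1: [6, 3, 2]
Peg 2: []

After move 2 (0->1):
Peg 0: [5, 4]
Peg 1: [6, 3, 2, 1]
Peg 2: []

After move 3 (2->0):
Peg 0: [5, 4]
Peg 1: [6, 3, 2, 1]
Peg 2: []

After move 4 (0->1):
Peg 0: [5, 4]
Peg 1: [6, 3, 2, 1]
Peg 2: []

After move 5 (1->1):
Peg 0: [5, 4]
Peg 1: [6, 3, 2, 1]
Peg 2: []

After move 6 (0->1):
Peg 0: [5, 4]
Peg 1: [6, 3, 2, 1]
Peg 2: []

After move 7 (0->1):
Peg 0: [5, 4]
Peg 1: [6, 3, 2, 1]
Peg 2: []

Answer: Peg 0: [5, 4]
Peg 1: [6, 3, 2, 1]
Peg 2: []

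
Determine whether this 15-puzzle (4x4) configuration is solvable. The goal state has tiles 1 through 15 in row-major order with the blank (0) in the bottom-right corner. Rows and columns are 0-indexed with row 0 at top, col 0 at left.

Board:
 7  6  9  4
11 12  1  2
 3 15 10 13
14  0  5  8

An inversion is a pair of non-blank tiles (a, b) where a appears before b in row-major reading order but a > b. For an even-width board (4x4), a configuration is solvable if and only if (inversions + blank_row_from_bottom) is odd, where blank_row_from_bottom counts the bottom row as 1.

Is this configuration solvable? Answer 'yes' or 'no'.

Inversions: 43
Blank is in row 3 (0-indexed from top), which is row 1 counting from the bottom (bottom = 1).
43 + 1 = 44, which is even, so the puzzle is not solvable.

Answer: no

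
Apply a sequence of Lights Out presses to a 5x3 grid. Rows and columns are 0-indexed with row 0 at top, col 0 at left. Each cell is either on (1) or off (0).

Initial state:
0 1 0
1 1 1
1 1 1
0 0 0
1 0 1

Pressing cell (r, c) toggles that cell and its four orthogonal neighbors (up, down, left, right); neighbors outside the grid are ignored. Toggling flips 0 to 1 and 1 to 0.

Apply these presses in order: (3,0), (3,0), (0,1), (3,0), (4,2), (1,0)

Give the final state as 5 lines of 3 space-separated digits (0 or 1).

Answer: 0 0 1
0 1 1
1 1 1
1 1 1
0 1 0

Derivation:
After press 1 at (3,0):
0 1 0
1 1 1
0 1 1
1 1 0
0 0 1

After press 2 at (3,0):
0 1 0
1 1 1
1 1 1
0 0 0
1 0 1

After press 3 at (0,1):
1 0 1
1 0 1
1 1 1
0 0 0
1 0 1

After press 4 at (3,0):
1 0 1
1 0 1
0 1 1
1 1 0
0 0 1

After press 5 at (4,2):
1 0 1
1 0 1
0 1 1
1 1 1
0 1 0

After press 6 at (1,0):
0 0 1
0 1 1
1 1 1
1 1 1
0 1 0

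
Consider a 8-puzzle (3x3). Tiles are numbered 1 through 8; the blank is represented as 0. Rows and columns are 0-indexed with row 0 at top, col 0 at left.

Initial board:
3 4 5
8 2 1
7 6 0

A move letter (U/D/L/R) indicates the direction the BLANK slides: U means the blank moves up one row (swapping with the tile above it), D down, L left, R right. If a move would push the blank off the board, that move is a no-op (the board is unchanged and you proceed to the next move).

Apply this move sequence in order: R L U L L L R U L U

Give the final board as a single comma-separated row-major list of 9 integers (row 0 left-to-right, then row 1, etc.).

After move 1 (R):
3 4 5
8 2 1
7 6 0

After move 2 (L):
3 4 5
8 2 1
7 0 6

After move 3 (U):
3 4 5
8 0 1
7 2 6

After move 4 (L):
3 4 5
0 8 1
7 2 6

After move 5 (L):
3 4 5
0 8 1
7 2 6

After move 6 (L):
3 4 5
0 8 1
7 2 6

After move 7 (R):
3 4 5
8 0 1
7 2 6

After move 8 (U):
3 0 5
8 4 1
7 2 6

After move 9 (L):
0 3 5
8 4 1
7 2 6

After move 10 (U):
0 3 5
8 4 1
7 2 6

Answer: 0, 3, 5, 8, 4, 1, 7, 2, 6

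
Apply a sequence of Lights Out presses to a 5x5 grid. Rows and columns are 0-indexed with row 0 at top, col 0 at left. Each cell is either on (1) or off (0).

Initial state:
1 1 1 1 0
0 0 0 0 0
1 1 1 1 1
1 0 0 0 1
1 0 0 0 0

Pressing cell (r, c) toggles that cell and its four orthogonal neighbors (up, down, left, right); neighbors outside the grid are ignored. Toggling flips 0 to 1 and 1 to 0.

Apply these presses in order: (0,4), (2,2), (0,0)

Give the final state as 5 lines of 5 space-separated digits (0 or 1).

After press 1 at (0,4):
1 1 1 0 1
0 0 0 0 1
1 1 1 1 1
1 0 0 0 1
1 0 0 0 0

After press 2 at (2,2):
1 1 1 0 1
0 0 1 0 1
1 0 0 0 1
1 0 1 0 1
1 0 0 0 0

After press 3 at (0,0):
0 0 1 0 1
1 0 1 0 1
1 0 0 0 1
1 0 1 0 1
1 0 0 0 0

Answer: 0 0 1 0 1
1 0 1 0 1
1 0 0 0 1
1 0 1 0 1
1 0 0 0 0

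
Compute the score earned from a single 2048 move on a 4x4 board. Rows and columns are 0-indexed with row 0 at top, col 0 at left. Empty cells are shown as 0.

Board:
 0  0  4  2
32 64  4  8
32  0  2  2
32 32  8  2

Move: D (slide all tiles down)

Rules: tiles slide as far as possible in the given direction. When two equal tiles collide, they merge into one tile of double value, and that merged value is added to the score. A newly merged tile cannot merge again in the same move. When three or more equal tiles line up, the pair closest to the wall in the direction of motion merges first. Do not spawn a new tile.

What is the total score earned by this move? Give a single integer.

Answer: 76

Derivation:
Slide down:
col 0: [0, 32, 32, 32] -> [0, 0, 32, 64]  score +64 (running 64)
col 1: [0, 64, 0, 32] -> [0, 0, 64, 32]  score +0 (running 64)
col 2: [4, 4, 2, 8] -> [0, 8, 2, 8]  score +8 (running 72)
col 3: [2, 8, 2, 2] -> [0, 2, 8, 4]  score +4 (running 76)
Board after move:
 0  0  0  0
 0  0  8  2
32 64  2  8
64 32  8  4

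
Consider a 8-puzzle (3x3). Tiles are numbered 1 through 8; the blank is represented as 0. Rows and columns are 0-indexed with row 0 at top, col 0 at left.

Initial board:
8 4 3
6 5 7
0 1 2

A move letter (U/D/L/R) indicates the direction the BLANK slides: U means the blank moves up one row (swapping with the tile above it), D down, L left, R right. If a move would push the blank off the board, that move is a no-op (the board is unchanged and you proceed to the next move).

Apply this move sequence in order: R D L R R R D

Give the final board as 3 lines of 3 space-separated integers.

Answer: 8 4 3
6 5 7
1 2 0

Derivation:
After move 1 (R):
8 4 3
6 5 7
1 0 2

After move 2 (D):
8 4 3
6 5 7
1 0 2

After move 3 (L):
8 4 3
6 5 7
0 1 2

After move 4 (R):
8 4 3
6 5 7
1 0 2

After move 5 (R):
8 4 3
6 5 7
1 2 0

After move 6 (R):
8 4 3
6 5 7
1 2 0

After move 7 (D):
8 4 3
6 5 7
1 2 0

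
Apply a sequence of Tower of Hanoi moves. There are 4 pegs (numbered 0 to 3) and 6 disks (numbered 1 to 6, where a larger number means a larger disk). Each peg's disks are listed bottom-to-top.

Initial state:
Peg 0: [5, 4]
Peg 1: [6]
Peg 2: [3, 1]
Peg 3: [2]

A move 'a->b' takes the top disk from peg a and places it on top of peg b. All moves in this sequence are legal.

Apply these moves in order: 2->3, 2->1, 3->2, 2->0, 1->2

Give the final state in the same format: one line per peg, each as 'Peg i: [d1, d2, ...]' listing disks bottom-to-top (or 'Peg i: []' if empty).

After move 1 (2->3):
Peg 0: [5, 4]
Peg 1: [6]
Peg 2: [3]
Peg 3: [2, 1]

After move 2 (2->1):
Peg 0: [5, 4]
Peg 1: [6, 3]
Peg 2: []
Peg 3: [2, 1]

After move 3 (3->2):
Peg 0: [5, 4]
Peg 1: [6, 3]
Peg 2: [1]
Peg 3: [2]

After move 4 (2->0):
Peg 0: [5, 4, 1]
Peg 1: [6, 3]
Peg 2: []
Peg 3: [2]

After move 5 (1->2):
Peg 0: [5, 4, 1]
Peg 1: [6]
Peg 2: [3]
Peg 3: [2]

Answer: Peg 0: [5, 4, 1]
Peg 1: [6]
Peg 2: [3]
Peg 3: [2]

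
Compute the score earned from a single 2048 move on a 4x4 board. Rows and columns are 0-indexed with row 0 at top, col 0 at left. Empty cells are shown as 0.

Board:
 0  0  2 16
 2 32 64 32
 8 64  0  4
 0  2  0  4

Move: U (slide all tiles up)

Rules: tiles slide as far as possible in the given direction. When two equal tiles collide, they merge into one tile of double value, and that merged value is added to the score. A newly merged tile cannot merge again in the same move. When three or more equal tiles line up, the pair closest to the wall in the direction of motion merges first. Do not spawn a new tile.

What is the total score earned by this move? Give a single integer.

Slide up:
col 0: [0, 2, 8, 0] -> [2, 8, 0, 0]  score +0 (running 0)
col 1: [0, 32, 64, 2] -> [32, 64, 2, 0]  score +0 (running 0)
col 2: [2, 64, 0, 0] -> [2, 64, 0, 0]  score +0 (running 0)
col 3: [16, 32, 4, 4] -> [16, 32, 8, 0]  score +8 (running 8)
Board after move:
 2 32  2 16
 8 64 64 32
 0  2  0  8
 0  0  0  0

Answer: 8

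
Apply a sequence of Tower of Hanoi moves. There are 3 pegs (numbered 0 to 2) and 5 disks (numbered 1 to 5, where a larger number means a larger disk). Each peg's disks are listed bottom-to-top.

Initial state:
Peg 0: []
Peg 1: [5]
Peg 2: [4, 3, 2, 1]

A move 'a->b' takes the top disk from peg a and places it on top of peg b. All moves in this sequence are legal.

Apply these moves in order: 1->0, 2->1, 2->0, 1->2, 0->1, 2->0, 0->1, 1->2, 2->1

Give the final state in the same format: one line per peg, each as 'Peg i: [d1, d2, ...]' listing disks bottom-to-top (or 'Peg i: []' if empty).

After move 1 (1->0):
Peg 0: [5]
Peg 1: []
Peg 2: [4, 3, 2, 1]

After move 2 (2->1):
Peg 0: [5]
Peg 1: [1]
Peg 2: [4, 3, 2]

After move 3 (2->0):
Peg 0: [5, 2]
Peg 1: [1]
Peg 2: [4, 3]

After move 4 (1->2):
Peg 0: [5, 2]
Peg 1: []
Peg 2: [4, 3, 1]

After move 5 (0->1):
Peg 0: [5]
Peg 1: [2]
Peg 2: [4, 3, 1]

After move 6 (2->0):
Peg 0: [5, 1]
Peg 1: [2]
Peg 2: [4, 3]

After move 7 (0->1):
Peg 0: [5]
Peg 1: [2, 1]
Peg 2: [4, 3]

After move 8 (1->2):
Peg 0: [5]
Peg 1: [2]
Peg 2: [4, 3, 1]

After move 9 (2->1):
Peg 0: [5]
Peg 1: [2, 1]
Peg 2: [4, 3]

Answer: Peg 0: [5]
Peg 1: [2, 1]
Peg 2: [4, 3]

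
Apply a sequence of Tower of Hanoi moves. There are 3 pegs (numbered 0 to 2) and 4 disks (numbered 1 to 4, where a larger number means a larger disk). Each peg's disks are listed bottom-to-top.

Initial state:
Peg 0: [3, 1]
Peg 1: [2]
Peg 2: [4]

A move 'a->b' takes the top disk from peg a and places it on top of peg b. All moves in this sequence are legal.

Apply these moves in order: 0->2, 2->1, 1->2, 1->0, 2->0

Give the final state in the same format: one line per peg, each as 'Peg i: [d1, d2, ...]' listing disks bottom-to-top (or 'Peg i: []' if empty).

Answer: Peg 0: [3, 2, 1]
Peg 1: []
Peg 2: [4]

Derivation:
After move 1 (0->2):
Peg 0: [3]
Peg 1: [2]
Peg 2: [4, 1]

After move 2 (2->1):
Peg 0: [3]
Peg 1: [2, 1]
Peg 2: [4]

After move 3 (1->2):
Peg 0: [3]
Peg 1: [2]
Peg 2: [4, 1]

After move 4 (1->0):
Peg 0: [3, 2]
Peg 1: []
Peg 2: [4, 1]

After move 5 (2->0):
Peg 0: [3, 2, 1]
Peg 1: []
Peg 2: [4]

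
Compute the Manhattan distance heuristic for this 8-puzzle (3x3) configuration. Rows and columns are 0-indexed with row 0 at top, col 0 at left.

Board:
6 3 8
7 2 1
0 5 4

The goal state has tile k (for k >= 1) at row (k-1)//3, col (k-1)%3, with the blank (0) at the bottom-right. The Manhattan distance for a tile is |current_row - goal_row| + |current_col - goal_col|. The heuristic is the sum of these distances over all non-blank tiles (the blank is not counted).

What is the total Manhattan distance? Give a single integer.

Tile 6: at (0,0), goal (1,2), distance |0-1|+|0-2| = 3
Tile 3: at (0,1), goal (0,2), distance |0-0|+|1-2| = 1
Tile 8: at (0,2), goal (2,1), distance |0-2|+|2-1| = 3
Tile 7: at (1,0), goal (2,0), distance |1-2|+|0-0| = 1
Tile 2: at (1,1), goal (0,1), distance |1-0|+|1-1| = 1
Tile 1: at (1,2), goal (0,0), distance |1-0|+|2-0| = 3
Tile 5: at (2,1), goal (1,1), distance |2-1|+|1-1| = 1
Tile 4: at (2,2), goal (1,0), distance |2-1|+|2-0| = 3
Sum: 3 + 1 + 3 + 1 + 1 + 3 + 1 + 3 = 16

Answer: 16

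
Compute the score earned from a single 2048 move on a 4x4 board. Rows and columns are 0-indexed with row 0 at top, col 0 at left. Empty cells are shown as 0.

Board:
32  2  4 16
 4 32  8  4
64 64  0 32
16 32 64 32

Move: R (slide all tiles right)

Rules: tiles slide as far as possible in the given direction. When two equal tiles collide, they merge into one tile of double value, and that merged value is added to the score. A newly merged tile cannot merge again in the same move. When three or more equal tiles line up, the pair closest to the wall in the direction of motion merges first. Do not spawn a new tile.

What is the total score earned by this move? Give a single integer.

Slide right:
row 0: [32, 2, 4, 16] -> [32, 2, 4, 16]  score +0 (running 0)
row 1: [4, 32, 8, 4] -> [4, 32, 8, 4]  score +0 (running 0)
row 2: [64, 64, 0, 32] -> [0, 0, 128, 32]  score +128 (running 128)
row 3: [16, 32, 64, 32] -> [16, 32, 64, 32]  score +0 (running 128)
Board after move:
 32   2   4  16
  4  32   8   4
  0   0 128  32
 16  32  64  32

Answer: 128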